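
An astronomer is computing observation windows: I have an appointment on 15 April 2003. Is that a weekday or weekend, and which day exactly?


Date: 2003-04-15
January 1, 2003 is a Wednesday
Day of year: 105
Offset from Jan 1: 104 days
104 mod 7 = 6
Result: Tuesday

Tuesday


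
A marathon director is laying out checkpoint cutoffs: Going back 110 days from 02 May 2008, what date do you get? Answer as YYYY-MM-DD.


Start: 2008-05-02
Subtracting 110 days
Days already passed in May: 2
After going back through May: 108 more days to subtract
April 2008: 30 days, 78 remaining
March 2008: 31 days, 47 remaining
February 2008: 29 days, 18 remaining
January 2008 has 31 days, need 18
Result: 2008-01-13

2008-01-13


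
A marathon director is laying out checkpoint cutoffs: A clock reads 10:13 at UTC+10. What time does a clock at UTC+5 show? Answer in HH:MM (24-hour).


Local time: 10:13 at UTC+10 (offset 10h)
Target zone: UTC+5 (offset 5h)
Difference: 5 - (10) = -5 hours
Calculation: 10 + (-5) = 5
Result: 05:13

05:13


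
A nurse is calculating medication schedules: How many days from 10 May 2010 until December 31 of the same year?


Start: May 10, 2010
End: December 31, 2010
Days left in May: 21
June: 30
July: 31
August: 31
September: 30
... plus remaining months
Sum of remaining months: 214
Total: 21 + 214 = 235

235


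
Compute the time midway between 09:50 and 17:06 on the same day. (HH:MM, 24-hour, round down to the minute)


Start time: 09:50 = 590 minutes from midnight
End time: 17:06 = 1026 minutes from midnight
Sum: 590 + 1026 = 1616
Midpoint: 1616 / 2 = 808 minutes
Convert: 808 / 60 = 13 hours, 28 minutes
Result: 13:28

13:28


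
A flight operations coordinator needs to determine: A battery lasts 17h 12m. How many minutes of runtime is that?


Hours: 17
Extra minutes: 12
Minutes per hour: 60
Hours to minutes: 17 x 60 = 1020
Total: 1020 + 12 = 1032

1032


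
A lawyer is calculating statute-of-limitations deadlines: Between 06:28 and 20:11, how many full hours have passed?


Start: 06:28
End: 20:11
Hour difference: 20 - 6 = 14 hours
Minute difference: 11 - 28 = -17 minutes
Total minutes: 823
Complete hours: 823 / 60 = 13 (remainder 43)

13


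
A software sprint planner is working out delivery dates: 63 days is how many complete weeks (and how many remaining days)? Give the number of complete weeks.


Total days: 63
Days per week: 7
Division: 63 / 7 = 9 remainder 0
Complete weeks: 9
Remaining days: 0

9


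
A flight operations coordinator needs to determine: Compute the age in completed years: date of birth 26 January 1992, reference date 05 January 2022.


Birth: 1992-01-26
Reference: 2022-01-05
Year difference: 2022 - 1992 = 30
Has birthday (01-26) occurred by 01-05? No
Birthday not yet reached this year -> subtract 1
Age in full years: 29

29


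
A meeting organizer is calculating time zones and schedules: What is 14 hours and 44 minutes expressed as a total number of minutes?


Hours: 14
Minutes: 44
Convert hours to minutes: 14 x 60 = 840
Add remaining minutes: 840 + 44 = 884

884


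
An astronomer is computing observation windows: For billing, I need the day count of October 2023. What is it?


Month: October
Year: 2023
October is a 31-day month
Total: 31 days

31


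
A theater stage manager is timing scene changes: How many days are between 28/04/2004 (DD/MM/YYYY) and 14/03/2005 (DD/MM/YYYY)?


Start date: 2004-04-28
End date: 2005-03-14
Apr 2004: +3 days
May 2004: +31 days
Jun 2004: +30 days
... (9 more months)
Total: 320 days

320


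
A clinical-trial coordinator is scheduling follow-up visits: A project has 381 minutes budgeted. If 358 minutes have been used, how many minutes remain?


Total budget: 381 minutes
Time used: 358 minutes
Remaining: 381 - 358 = 23 minutes
Percent used: 94.0%
Percent remaining: 6.0%

23


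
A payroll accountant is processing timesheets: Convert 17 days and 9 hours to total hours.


Days: 17
Extra hours: 9
Hours per day: 24
Days to hours: 17 x 24 = 408
Total: 408 + 9 = 417

417


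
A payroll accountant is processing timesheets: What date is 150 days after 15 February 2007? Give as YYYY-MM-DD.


Start: 2007-02-15
Adding 150 days
Days remaining in February: 13
After February: 137 days still to add
March 2007: 31 days, 106 remaining
April 2007: 30 days, 76 remaining
May 2007: 31 days, 45 remaining
June 2007: 30 days, 15 remaining
Result: 2007-07-15

2007-07-15


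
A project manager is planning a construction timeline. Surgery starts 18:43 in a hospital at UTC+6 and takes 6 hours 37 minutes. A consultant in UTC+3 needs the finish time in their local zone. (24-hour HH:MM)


Start: 18:43 in UTC+6
Step 1 - add duration:
  minutes: 43 + 37 = 80 (carry 1h)
  hours: 18 + 6 + 1 = 25
  end in UTC+6: 01:20
Step 2 - convert UTC+6 -> UTC+3:
  offset difference: 3 - (6) = -3 hours
  1 + (-3) = -2 -> mod 24 = 22
Result: 22:20 in UTC+3

22:20


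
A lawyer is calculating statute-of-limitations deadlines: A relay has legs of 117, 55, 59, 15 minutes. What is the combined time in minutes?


Durations: 117, 55, 59, 15
Running sum: 117
+ 55 = 172
+ 59 = 231
+ 15 = 246
Total duration: 246 minutes
That is 4 hours and 6 minutes

246


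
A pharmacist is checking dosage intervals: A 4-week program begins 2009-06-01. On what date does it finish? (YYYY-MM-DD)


Start: 2009-06-01
Weeks to add: 4
Convert to days: 4 x 7 = 28 days
Add 28 days to 2009-06-01
Result: 2009-06-29

2009-06-29


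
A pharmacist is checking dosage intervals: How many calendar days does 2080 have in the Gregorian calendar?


Year: 2080
Check leap year rules:
Divisible by 4? Yes
Divisible by 100? No
2080 is a leap year
Days: 366

366


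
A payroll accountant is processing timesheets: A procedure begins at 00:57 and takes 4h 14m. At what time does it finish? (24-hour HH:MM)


Start time: 00:57
Adding: 4 hours 14 minutes
Minutes: 57 + 14 = 71
Minute overflow: 71 >= 60, so carry 1 hour, minutes = 11
Hours: 0 + 4 + 1 = 5
Result: 05:11

05:11


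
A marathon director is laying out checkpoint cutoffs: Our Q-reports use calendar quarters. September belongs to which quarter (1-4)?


Month: September (month 9)
Q1: January-March (months 1-3)
Q2: April-June (months 4-6)
Q3: July-September (months 7-9)
Q4: October-December (months 10-12)
Month 9 falls in Q3

3


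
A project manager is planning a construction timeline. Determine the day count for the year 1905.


Year: 1905
Check leap year rules:
Divisible by 4? No
1905 is not a leap year
Days: 365

365


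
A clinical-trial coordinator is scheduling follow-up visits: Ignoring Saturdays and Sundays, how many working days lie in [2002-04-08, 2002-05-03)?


Start: 2002-04-08 (Monday)
End (exclusive): 2002-05-03 (Friday)
Total calendar days: 25
Full weeks: 25 // 7 = 3 -> 15 weekdays
Remaining 4 days starting on Monday:
  Mon(w), Tue(w), Wed(w), Thu(w) -> 4 weekdays
Total business days: 15 + 4 = 19

19


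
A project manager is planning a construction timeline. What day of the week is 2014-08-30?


Date: 2014-08-30
January 1, 2014 is a Wednesday
Day of year: 242
Offset from Jan 1: 241 days
241 mod 7 = 3
Result: Saturday

Saturday


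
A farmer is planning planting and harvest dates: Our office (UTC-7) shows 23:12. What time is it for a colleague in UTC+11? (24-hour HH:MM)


Local time: 23:12 at UTC-7 (offset -7h)
Target zone: UTC+11 (offset 11h)
Difference: 11 - (-7) = 18 hours
Calculation: 23 + (18) = 41
Wraparound: (41) mod 24 = 17
Result: 17:12

17:12


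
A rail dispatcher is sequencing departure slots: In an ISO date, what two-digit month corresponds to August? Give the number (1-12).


Calendar month order:
7. July
8. August <--
9. September
August is month number 8

8


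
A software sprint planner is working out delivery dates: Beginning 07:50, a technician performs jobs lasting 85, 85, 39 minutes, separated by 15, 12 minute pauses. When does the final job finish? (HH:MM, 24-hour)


Start: 07:50 = 470 min from midnight
  after task 1 (85 min): 09:15
  after break (15 min): 09:30
  after task 2 (85 min): 10:55
  after break (12 min): 11:07
  after task 3 (39 min): 11:46
Total elapsed: 236 minutes
End time: 11:46

11:46


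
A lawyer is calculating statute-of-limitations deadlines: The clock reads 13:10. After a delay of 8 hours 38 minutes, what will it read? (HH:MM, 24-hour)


Start time: 13:10
Adding: 8 hours 38 minutes
Minutes: 10 + 38 = 48
Hours: 13 + 8 + 0 = 21
Result: 21:48

21:48


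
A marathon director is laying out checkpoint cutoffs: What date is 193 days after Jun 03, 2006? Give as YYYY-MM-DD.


Start: 2006-06-03
Adding 193 days
Days remaining in June: 27
After June: 166 days still to add
July 2006: 31 days, 135 remaining
August 2006: 31 days, 104 remaining
September 2006: 30 days, 74 remaining
October 2006: 31 days, 43 remaining
Result: 2006-12-13

2006-12-13


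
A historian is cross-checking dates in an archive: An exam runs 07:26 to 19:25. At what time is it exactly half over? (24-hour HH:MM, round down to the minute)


Start time: 07:26 = 446 minutes from midnight
End time: 19:25 = 1165 minutes from midnight
Sum: 446 + 1165 = 1611
Midpoint: 1611 / 2 = 805 minutes
Convert: 805 / 60 = 13 hours, 25 minutes
Result: 13:25

13:25


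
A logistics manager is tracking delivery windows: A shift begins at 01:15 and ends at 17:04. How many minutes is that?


Start time: 01:15 = 75 minutes from midnight
End time: 17:04 = 1024 minutes from midnight
Difference: 1024 - 75 = 949 minutes
That is 15 hours and 49 minutes

949


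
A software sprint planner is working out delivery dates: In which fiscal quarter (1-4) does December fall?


Month: December (month 12)
Q1: January-March (months 1-3)
Q2: April-June (months 4-6)
Q3: July-September (months 7-9)
Q4: October-December (months 10-12)
Month 12 falls in Q4

4


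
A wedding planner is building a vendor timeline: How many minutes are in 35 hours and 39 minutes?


Hours: 35
Minutes: 39
Convert hours to minutes: 35 x 60 = 2100
Add remaining minutes: 2100 + 39 = 2139

2139


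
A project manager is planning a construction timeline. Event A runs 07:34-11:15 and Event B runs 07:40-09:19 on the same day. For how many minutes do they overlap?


Interval A: [454, 675] minutes from midnight
Interval B: [460, 559] minutes from midnight
Overlap start = max(454, 460) = 460
Overlap end = min(675, 559) = 559
Overlap = 559 - 460 = 99 minutes

99


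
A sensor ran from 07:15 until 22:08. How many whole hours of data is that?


Start: 07:15
End: 22:08
Hour difference: 22 - 7 = 15 hours
Minute difference: 8 - 15 = -7 minutes
Total minutes: 893
Complete hours: 893 / 60 = 14 (remainder 53)

14


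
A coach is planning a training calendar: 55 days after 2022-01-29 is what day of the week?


Start: 2022-01-29 (Saturday)
Step 1 - find target date: add 55 days
  2022-01-29 + 55 days = 2022-03-25
Step 2 - day of week:
  55 mod 7 = 6
  Saturday + 6 days -> Friday
Result: Friday (2022-03-25)

Friday


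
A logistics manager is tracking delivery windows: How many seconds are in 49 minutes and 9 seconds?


Minutes: 49
Seconds: 9
Convert minutes to seconds: 49 x 60 = 2940
Add remaining seconds: 2940 + 9 = 2949

2949


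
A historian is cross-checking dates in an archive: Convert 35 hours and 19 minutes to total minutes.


Hours: 35
Extra minutes: 19
Minutes per hour: 60
Hours to minutes: 35 x 60 = 2100
Total: 2100 + 19 = 2119

2119


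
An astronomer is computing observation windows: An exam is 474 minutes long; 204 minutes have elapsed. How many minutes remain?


Total budget: 474 minutes
Time used: 204 minutes
Remaining: 474 - 204 = 270 minutes
Percent used: 43.0%
Percent remaining: 57.0%

270


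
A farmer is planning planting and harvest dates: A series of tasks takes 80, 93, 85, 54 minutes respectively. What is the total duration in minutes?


Durations: 80, 93, 85, 54
Running sum: 80
+ 93 = 173
+ 85 = 258
+ 54 = 312
Total duration: 312 minutes
That is 5 hours and 12 minutes

312


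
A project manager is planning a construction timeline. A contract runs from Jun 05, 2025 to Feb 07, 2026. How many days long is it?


Start date: 2025-06-05
End date: 2026-02-07
Jun 2025: +26 days
Jul 2025: +31 days
Aug 2025: +31 days
... (6 more months)
Total: 247 days

247


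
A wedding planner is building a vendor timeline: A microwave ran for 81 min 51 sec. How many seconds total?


Minutes: 81
Extra seconds: 51
Seconds per minute: 60
Minutes to seconds: 81 x 60 = 4860
Total: 4860 + 51 = 4911

4911


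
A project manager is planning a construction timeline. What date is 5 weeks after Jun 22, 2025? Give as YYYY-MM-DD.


Start: 2025-06-22
Weeks to add: 5
Convert to days: 5 x 7 = 35 days
Add 35 days to 2025-06-22
Result: 2025-07-27

2025-07-27


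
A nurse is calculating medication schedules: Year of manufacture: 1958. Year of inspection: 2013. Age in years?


Birth year: 1958
Current year: 2013
Age = current year - birth year
Age = 2013 - 1958 = 55

55


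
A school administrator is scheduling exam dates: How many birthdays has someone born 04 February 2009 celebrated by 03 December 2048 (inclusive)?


Birth: 2009-02-04
Reference: 2048-12-03
Year difference: 2048 - 2009 = 39
Has birthday (02-04) occurred by 12-03? Yes
Age in full years: 39

39


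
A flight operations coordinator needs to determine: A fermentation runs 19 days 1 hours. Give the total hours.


Days: 19
Extra hours: 1
Hours per day: 24
Days to hours: 19 x 24 = 456
Total: 456 + 1 = 457

457


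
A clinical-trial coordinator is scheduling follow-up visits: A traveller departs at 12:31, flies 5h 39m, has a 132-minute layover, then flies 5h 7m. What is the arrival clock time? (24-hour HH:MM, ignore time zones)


Depart: 12:31
Leg 1: +339 min -> 18:10
Layover: +132 min -> 20:22
Leg 2: +307 min -> 01:29
Total travel: 778 minutes = 12h 58m
Arrival: 01:29

01:29


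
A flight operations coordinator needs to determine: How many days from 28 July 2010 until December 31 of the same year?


Start: July 28, 2010
End: December 31, 2010
Days left in July: 3
August: 31
September: 30
October: 31
November: 30
... plus remaining months
Sum of remaining months: 153
Total: 3 + 153 = 156

156


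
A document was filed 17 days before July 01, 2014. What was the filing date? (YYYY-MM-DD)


Start: 2014-07-01
Subtracting 17 days
Days already passed in July: 1
After going back through July: 16 more days to subtract
June 2014 has 30 days, need 16
Result: 2014-06-14

2014-06-14


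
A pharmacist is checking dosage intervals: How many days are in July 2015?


Month: July
Year: 2015
July is a 31-day month
Total: 31 days

31


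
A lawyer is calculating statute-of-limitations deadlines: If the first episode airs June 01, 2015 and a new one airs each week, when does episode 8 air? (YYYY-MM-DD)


First occurrence: 2015-06-01 (occurrence 1)
Each occurrence is 7 days after the previous.
Occurrence 8 is 7 weeks after the first.
7 weeks = 49 days
2015-06-01 + 49 days = 2015-07-20

2015-07-20


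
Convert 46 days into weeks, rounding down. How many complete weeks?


Total days: 46
Days per week: 7
Division: 46 / 7 = 6 remainder 4
Complete weeks: 6
Remaining days: 4

6


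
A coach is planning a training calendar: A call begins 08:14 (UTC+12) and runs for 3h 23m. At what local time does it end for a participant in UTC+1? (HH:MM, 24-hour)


Start: 08:14 in UTC+12
Step 1 - add duration:
  minutes: 14 + 23 = 37
  hours: 8 + 3 + 0 = 11
  end in UTC+12: 11:37
Step 2 - convert UTC+12 -> UTC+1:
  offset difference: 1 - (12) = -11 hours
  11 + (-11) = 0 -> mod 24 = 0
Result: 00:37 in UTC+1

00:37


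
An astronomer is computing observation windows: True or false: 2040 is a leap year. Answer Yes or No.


Year: 2040
Divisible by 4? 2040 / 4 = 510.0 -> Yes
Divisible by 100? 2040 / 100 = 20.4 -> No
Divisible by 4 but not 100, so it IS a leap year

Yes


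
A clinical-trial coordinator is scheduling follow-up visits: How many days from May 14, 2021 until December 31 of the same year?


Start: May 14, 2021
End: December 31, 2021
Days left in May: 17
June: 30
July: 31
August: 31
September: 30
... plus remaining months
Sum of remaining months: 214
Total: 17 + 214 = 231

231


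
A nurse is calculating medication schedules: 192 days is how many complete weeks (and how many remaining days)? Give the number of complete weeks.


Total days: 192
Days per week: 7
Division: 192 / 7 = 27 remainder 3
Complete weeks: 27
Remaining days: 3

27


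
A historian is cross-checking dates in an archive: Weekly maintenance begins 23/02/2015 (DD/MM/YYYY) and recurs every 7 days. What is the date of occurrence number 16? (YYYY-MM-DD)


First occurrence: 2015-02-23 (occurrence 1)
Each occurrence is 7 days after the previous.
Occurrence 16 is 15 weeks after the first.
15 weeks = 105 days
2015-02-23 + 105 days = 2015-06-08

2015-06-08


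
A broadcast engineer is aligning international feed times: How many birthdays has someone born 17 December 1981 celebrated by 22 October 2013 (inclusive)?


Birth: 1981-12-17
Reference: 2013-10-22
Year difference: 2013 - 1981 = 32
Has birthday (12-17) occurred by 10-22? No
Birthday not yet reached this year -> subtract 1
Age in full years: 31

31


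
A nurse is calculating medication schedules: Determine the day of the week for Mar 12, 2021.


Date: 2021-03-12
January 1, 2021 is a Friday
Day of year: 71
Offset from Jan 1: 70 days
70 mod 7 = 0
Result: Friday

Friday


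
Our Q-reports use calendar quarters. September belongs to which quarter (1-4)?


Month: September (month 9)
Q1: January-March (months 1-3)
Q2: April-June (months 4-6)
Q3: July-September (months 7-9)
Q4: October-December (months 10-12)
Month 9 falls in Q3

3


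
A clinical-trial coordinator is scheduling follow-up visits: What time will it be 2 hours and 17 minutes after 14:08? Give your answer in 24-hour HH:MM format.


Start time: 14:08
Adding: 2 hours 17 minutes
Minutes: 8 + 17 = 25
Hours: 14 + 2 + 0 = 16
Result: 16:25

16:25


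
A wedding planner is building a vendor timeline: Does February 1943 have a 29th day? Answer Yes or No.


Year: 1943
Divisible by 4? 1943 / 4 = 485.75 -> No
Not divisible by 4, so NOT a leap year

No


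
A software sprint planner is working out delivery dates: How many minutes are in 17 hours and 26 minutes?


Hours: 17
Minutes: 26
Convert hours to minutes: 17 x 60 = 1020
Add remaining minutes: 1020 + 26 = 1046

1046


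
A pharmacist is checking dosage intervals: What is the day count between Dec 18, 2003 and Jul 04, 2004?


Start date: 2003-12-18
End date: 2004-07-04
Dec 2003: +14 days
Jan 2004: +31 days
Feb 2004: +29 days
... (5 more months)
Total: 199 days

199


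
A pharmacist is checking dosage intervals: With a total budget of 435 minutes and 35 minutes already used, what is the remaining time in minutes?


Total budget: 435 minutes
Time used: 35 minutes
Remaining: 435 - 35 = 400 minutes
Percent used: 8.0%
Percent remaining: 92.0%

400


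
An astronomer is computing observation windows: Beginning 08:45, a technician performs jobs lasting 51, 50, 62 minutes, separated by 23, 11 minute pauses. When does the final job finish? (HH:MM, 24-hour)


Start: 08:45 = 525 min from midnight
  after task 1 (51 min): 09:36
  after break (23 min): 09:59
  after task 2 (50 min): 10:49
  after break (11 min): 11:00
  after task 3 (62 min): 12:02
Total elapsed: 197 minutes
End time: 12:02

12:02


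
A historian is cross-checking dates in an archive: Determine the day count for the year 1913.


Year: 1913
Check leap year rules:
Divisible by 4? No
1913 is not a leap year
Days: 365

365


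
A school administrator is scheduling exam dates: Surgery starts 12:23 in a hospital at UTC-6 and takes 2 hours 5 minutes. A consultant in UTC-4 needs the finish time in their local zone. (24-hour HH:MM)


Start: 12:23 in UTC-6
Step 1 - add duration:
  minutes: 23 + 5 = 28
  hours: 12 + 2 + 0 = 14
  end in UTC-6: 14:28
Step 2 - convert UTC-6 -> UTC-4:
  offset difference: -4 - (-6) = 2 hours
  14 + (2) = 16 -> mod 24 = 16
Result: 16:28 in UTC-4

16:28


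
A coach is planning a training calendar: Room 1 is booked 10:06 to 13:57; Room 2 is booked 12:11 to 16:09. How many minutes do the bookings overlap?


Interval A: [606, 837] minutes from midnight
Interval B: [731, 969] minutes from midnight
Overlap start = max(606, 731) = 731
Overlap end = min(837, 969) = 837
Overlap = 837 - 731 = 106 minutes

106


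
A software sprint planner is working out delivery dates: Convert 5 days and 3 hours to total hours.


Days: 5
Extra hours: 3
Hours per day: 24
Days to hours: 5 x 24 = 120
Total: 120 + 3 = 123

123


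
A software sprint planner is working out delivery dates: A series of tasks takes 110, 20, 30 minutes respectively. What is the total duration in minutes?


Durations: 110, 20, 30
Running sum: 110
+ 20 = 130
+ 30 = 160
Total duration: 160 minutes
That is 2 hours and 40 minutes

160


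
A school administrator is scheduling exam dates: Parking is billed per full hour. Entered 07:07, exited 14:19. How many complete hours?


Start: 07:07
End: 14:19
Hour difference: 14 - 7 = 7 hours
Minute difference: 19 - 7 = 12 minutes
Total minutes: 432
Complete hours: 432 / 60 = 7 (remainder 12)

7


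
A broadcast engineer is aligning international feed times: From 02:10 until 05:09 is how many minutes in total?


Start time: 02:10 = 130 minutes from midnight
End time: 05:09 = 309 minutes from midnight
Difference: 309 - 130 = 179 minutes
That is 2 hours and 59 minutes

179


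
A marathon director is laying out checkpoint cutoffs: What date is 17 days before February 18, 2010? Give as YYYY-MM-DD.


Start: 2010-02-18
Subtracting 17 days
Days already passed in February: 18
Result: 2010-02-01

2010-02-01


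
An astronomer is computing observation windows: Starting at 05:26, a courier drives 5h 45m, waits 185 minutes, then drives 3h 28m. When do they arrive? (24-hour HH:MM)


Depart: 05:26
Leg 1: +345 min -> 11:11
Layover: +185 min -> 14:16
Leg 2: +208 min -> 17:44
Total travel: 738 minutes = 12h 18m
Arrival: 17:44

17:44


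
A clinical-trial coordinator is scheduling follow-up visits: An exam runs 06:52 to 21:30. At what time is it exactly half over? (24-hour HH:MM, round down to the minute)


Start time: 06:52 = 412 minutes from midnight
End time: 21:30 = 1290 minutes from midnight
Sum: 412 + 1290 = 1702
Midpoint: 1702 / 2 = 851 minutes
Convert: 851 / 60 = 14 hours, 11 minutes
Result: 14:11

14:11


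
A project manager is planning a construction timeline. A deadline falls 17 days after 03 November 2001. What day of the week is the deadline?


Start: 2001-11-03 (Saturday)
Step 1 - find target date: add 17 days
  2001-11-03 + 17 days = 2001-11-20
Step 2 - day of week:
  17 mod 7 = 3
  Saturday + 3 days -> Tuesday
Result: Tuesday (2001-11-20)

Tuesday


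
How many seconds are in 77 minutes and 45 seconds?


Minutes: 77
Seconds: 45
Convert minutes to seconds: 77 x 60 = 4620
Add remaining seconds: 4620 + 45 = 4665

4665


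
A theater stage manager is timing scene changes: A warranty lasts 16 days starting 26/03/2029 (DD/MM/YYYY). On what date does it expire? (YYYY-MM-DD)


Start: 2029-03-26
Adding 16 days
Days remaining in March: 5
After March: 11 days still to add
April 2029 has 30 days, need 11
Result: 2029-04-11

2029-04-11


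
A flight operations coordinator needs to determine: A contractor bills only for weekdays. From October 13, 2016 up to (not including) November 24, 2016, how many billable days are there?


Start: 2016-10-13 (Thursday)
End (exclusive): 2016-11-24 (Thursday)
Total calendar days: 42
Full weeks: 42 // 7 = 6 -> 30 weekdays
Remaining 0 days starting on Thursday:
Total business days: 30 + 0 = 30

30


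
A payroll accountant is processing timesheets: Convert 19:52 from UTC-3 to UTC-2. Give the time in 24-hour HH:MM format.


Local time: 19:52 at UTC-3 (offset -3h)
Target zone: UTC-2 (offset -2h)
Difference: -2 - (-3) = 1 hours
Calculation: 19 + (1) = 20
Result: 20:52

20:52


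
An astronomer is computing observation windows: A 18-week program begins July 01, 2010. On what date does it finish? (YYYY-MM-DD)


Start: 2010-07-01
Weeks to add: 18
Convert to days: 18 x 7 = 126 days
Add 126 days to 2010-07-01
Result: 2010-11-04

2010-11-04


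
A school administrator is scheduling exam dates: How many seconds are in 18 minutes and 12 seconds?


Minutes: 18
Extra seconds: 12
Seconds per minute: 60
Minutes to seconds: 18 x 60 = 1080
Total: 1080 + 12 = 1092

1092


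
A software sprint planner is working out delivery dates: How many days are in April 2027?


Month: April
Year: 2027
April is a 30-day month
Total: 30 days

30


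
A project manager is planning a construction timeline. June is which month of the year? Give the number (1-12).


Calendar month order:
5. May
6. June <--
7. July
June is month number 6

6


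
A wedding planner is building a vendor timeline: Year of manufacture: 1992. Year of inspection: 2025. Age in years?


Birth year: 1992
Current year: 2025
Age = current year - birth year
Age = 2025 - 1992 = 33

33


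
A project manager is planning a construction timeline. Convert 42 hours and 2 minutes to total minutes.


Hours: 42
Extra minutes: 2
Minutes per hour: 60
Hours to minutes: 42 x 60 = 2520
Total: 2520 + 2 = 2522

2522


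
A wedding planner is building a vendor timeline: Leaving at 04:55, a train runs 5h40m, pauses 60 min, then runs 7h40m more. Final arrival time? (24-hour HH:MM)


Depart: 04:55
Leg 1: +340 min -> 10:35
Layover: +60 min -> 11:35
Leg 2: +460 min -> 19:15
Total travel: 860 minutes = 14h 20m
Arrival: 19:15

19:15


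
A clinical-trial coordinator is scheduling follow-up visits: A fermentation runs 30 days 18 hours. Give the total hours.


Days: 30
Extra hours: 18
Hours per day: 24
Days to hours: 30 x 24 = 720
Total: 720 + 18 = 738

738


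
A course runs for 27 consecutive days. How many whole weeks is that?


Total days: 27
Days per week: 7
Division: 27 / 7 = 3 remainder 6
Complete weeks: 3
Remaining days: 6

3


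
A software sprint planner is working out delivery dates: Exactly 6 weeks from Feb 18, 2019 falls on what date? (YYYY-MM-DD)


Start: 2019-02-18
Weeks to add: 6
Convert to days: 6 x 7 = 42 days
Add 42 days to 2019-02-18
Result: 2019-04-01

2019-04-01


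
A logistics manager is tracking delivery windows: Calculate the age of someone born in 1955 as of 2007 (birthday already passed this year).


Birth year: 1955
Current year: 2007
Age = current year - birth year
Age = 2007 - 1955 = 52

52


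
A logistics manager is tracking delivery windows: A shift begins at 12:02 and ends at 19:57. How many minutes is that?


Start time: 12:02 = 722 minutes from midnight
End time: 19:57 = 1197 minutes from midnight
Difference: 1197 - 722 = 475 minutes
That is 7 hours and 55 minutes

475


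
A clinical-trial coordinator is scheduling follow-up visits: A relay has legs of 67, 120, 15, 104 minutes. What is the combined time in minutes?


Durations: 67, 120, 15, 104
Running sum: 67
+ 120 = 187
+ 15 = 202
+ 104 = 306
Total duration: 306 minutes
That is 5 hours and 6 minutes

306


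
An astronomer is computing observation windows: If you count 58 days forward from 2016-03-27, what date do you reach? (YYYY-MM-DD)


Start: 2016-03-27
Adding 58 days
Days remaining in March: 4
After March: 54 days still to add
April 2016: 30 days, 24 remaining
May 2016 has 31 days, need 24
Result: 2016-05-24

2016-05-24


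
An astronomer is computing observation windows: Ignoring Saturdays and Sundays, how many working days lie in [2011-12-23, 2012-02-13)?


Start: 2011-12-23 (Friday)
End (exclusive): 2012-02-13 (Monday)
Total calendar days: 52
Full weeks: 52 // 7 = 7 -> 35 weekdays
Remaining 3 days starting on Friday:
  Fri(w), Sat(-), Sun(-) -> 1 weekdays
Total business days: 35 + 1 = 36

36


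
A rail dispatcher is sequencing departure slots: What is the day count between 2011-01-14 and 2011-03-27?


Start date: 2011-01-14
End date: 2011-03-27
Jan 2011: +18 days
Feb 2011: +28 days
Mar 2011: +26 days
Total: 72 days

72


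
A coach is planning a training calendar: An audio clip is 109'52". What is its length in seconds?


Minutes: 109
Seconds: 52
Convert minutes to seconds: 109 x 60 = 6540
Add remaining seconds: 6540 + 52 = 6592

6592


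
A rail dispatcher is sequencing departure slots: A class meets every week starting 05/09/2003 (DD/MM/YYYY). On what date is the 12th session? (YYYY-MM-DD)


First occurrence: 2003-09-05 (occurrence 1)
Each occurrence is 7 days after the previous.
Occurrence 12 is 11 weeks after the first.
11 weeks = 77 days
2003-09-05 + 77 days = 2003-11-21

2003-11-21


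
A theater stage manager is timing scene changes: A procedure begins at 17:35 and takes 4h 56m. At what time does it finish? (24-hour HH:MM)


Start time: 17:35
Adding: 4 hours 56 minutes
Minutes: 35 + 56 = 91
Minute overflow: 91 >= 60, so carry 1 hour, minutes = 31
Hours: 17 + 4 + 1 = 22
Result: 22:31

22:31


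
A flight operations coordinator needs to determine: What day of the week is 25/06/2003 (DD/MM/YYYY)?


Date: 2003-06-25
January 1, 2003 is a Wednesday
Day of year: 176
Offset from Jan 1: 175 days
175 mod 7 = 0
Result: Wednesday

Wednesday


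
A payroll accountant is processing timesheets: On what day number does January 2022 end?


Month: January
Year: 2022
January is a 31-day month
Total: 31 days

31


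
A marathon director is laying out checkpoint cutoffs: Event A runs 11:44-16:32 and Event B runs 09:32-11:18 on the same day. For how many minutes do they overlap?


Interval A: [704, 992] minutes from midnight
Interval B: [572, 678] minutes from midnight
Overlap start = max(704, 572) = 704
Overlap end = min(992, 678) = 678
End <= start, so the intervals do not overlap: 0 minutes

0


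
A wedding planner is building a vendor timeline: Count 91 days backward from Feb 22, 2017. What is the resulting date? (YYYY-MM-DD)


Start: 2017-02-22
Subtracting 91 days
Days already passed in February: 22
After going back through February: 69 more days to subtract
January 2017: 31 days, 38 remaining
December 2016: 31 days, 7 remaining
November 2016 has 30 days, need 7
Result: 2016-11-23

2016-11-23


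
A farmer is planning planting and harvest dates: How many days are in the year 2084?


Year: 2084
Check leap year rules:
Divisible by 4? Yes
Divisible by 100? No
2084 is a leap year
Days: 366

366


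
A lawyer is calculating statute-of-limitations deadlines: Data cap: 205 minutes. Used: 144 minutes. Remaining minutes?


Total budget: 205 minutes
Time used: 144 minutes
Remaining: 205 - 144 = 61 minutes
Percent used: 70.2%
Percent remaining: 29.8%

61


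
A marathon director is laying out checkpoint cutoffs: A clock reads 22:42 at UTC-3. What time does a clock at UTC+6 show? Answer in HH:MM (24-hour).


Local time: 22:42 at UTC-3 (offset -3h)
Target zone: UTC+6 (offset 6h)
Difference: 6 - (-3) = 9 hours
Calculation: 22 + (9) = 31
Wraparound: (31) mod 24 = 7
Result: 07:42

07:42


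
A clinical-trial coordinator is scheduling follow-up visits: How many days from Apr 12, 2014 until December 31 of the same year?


Start: April 12, 2014
End: December 31, 2014
Days left in April: 18
May: 31
June: 30
July: 31
August: 31
... plus remaining months
Sum of remaining months: 245
Total: 18 + 245 = 263

263


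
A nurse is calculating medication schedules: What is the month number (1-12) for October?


Calendar month order:
9. September
10. October <--
11. November
October is month number 10

10


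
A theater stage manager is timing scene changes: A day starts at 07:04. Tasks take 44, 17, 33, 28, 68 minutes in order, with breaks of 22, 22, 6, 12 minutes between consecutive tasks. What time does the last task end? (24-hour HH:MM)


Start: 07:04 = 424 min from midnight
  after task 1 (44 min): 07:48
  after break (22 min): 08:10
  after task 2 (17 min): 08:27
  after break (22 min): 08:49
  after task 3 (33 min): 09:22
  after break (6 min): 09:28
  after task 4 (28 min): 09:56
  after break (12 min): 10:08
  after task 5 (68 min): 11:16
Total elapsed: 252 minutes
End time: 11:16

11:16


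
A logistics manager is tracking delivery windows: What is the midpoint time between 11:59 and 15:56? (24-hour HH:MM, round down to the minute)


Start time: 11:59 = 719 minutes from midnight
End time: 15:56 = 956 minutes from midnight
Sum: 719 + 956 = 1675
Midpoint: 1675 / 2 = 837 minutes
Convert: 837 / 60 = 13 hours, 57 minutes
Result: 13:57

13:57


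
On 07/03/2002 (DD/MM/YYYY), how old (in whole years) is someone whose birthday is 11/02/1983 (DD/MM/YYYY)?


Birth: 1983-02-11
Reference: 2002-03-07
Year difference: 2002 - 1983 = 19
Has birthday (02-11) occurred by 03-07? Yes
Age in full years: 19

19


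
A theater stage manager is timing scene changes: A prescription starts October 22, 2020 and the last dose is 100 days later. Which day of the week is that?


Start: 2020-10-22 (Thursday)
Step 1 - find target date: add 100 days
  2020-10-22 + 100 days = 2021-01-30
Step 2 - day of week:
  100 mod 7 = 2
  Thursday + 2 days -> Saturday
Result: Saturday (2021-01-30)

Saturday


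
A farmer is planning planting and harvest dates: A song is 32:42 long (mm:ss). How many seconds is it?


Minutes: 32
Extra seconds: 42
Seconds per minute: 60
Minutes to seconds: 32 x 60 = 1920
Total: 1920 + 42 = 1962

1962


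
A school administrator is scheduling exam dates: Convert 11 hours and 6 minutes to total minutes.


Hours: 11
Extra minutes: 6
Minutes per hour: 60
Hours to minutes: 11 x 60 = 660
Total: 660 + 6 = 666

666


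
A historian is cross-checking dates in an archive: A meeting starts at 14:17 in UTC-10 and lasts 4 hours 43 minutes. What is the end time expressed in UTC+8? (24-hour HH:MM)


Start: 14:17 in UTC-10
Step 1 - add duration:
  minutes: 17 + 43 = 60 (carry 1h)
  hours: 14 + 4 + 1 = 19
  end in UTC-10: 19:00
Step 2 - convert UTC-10 -> UTC+8:
  offset difference: 8 - (-10) = 18 hours
  19 + (18) = 37 -> mod 24 = 13
Result: 13:00 in UTC+8

13:00


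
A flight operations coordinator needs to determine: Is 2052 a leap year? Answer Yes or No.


Year: 2052
Divisible by 4? 2052 / 4 = 513.0 -> Yes
Divisible by 100? 2052 / 100 = 20.52 -> No
Divisible by 4 but not 100, so it IS a leap year

Yes


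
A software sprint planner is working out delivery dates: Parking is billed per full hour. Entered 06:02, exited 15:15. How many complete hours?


Start: 06:02
End: 15:15
Hour difference: 15 - 6 = 9 hours
Minute difference: 15 - 2 = 13 minutes
Total minutes: 553
Complete hours: 553 / 60 = 9 (remainder 13)

9


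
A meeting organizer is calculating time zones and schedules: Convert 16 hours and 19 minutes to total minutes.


Hours: 16
Minutes: 19
Convert hours to minutes: 16 x 60 = 960
Add remaining minutes: 960 + 19 = 979

979


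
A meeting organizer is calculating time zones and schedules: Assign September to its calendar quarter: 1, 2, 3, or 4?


Month: September (month 9)
Q1: January-March (months 1-3)
Q2: April-June (months 4-6)
Q3: July-September (months 7-9)
Q4: October-December (months 10-12)
Month 9 falls in Q3

3


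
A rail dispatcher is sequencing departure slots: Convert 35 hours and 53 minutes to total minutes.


Hours: 35
Extra minutes: 53
Minutes per hour: 60
Hours to minutes: 35 x 60 = 2100
Total: 2100 + 53 = 2153

2153


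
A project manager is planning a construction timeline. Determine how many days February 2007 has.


Month: February
Year: 2007
2007 is not a leap year
February has 28 days
Total: 28 days

28


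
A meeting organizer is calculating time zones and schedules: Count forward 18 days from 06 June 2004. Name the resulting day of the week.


Start: 2004-06-06 (Sunday)
Step 1 - find target date: add 18 days
  2004-06-06 + 18 days = 2004-06-24
Step 2 - day of week:
  18 mod 7 = 4
  Sunday + 4 days -> Thursday
Result: Thursday (2004-06-24)

Thursday


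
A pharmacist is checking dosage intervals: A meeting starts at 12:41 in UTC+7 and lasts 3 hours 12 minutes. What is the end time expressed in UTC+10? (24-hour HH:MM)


Start: 12:41 in UTC+7
Step 1 - add duration:
  minutes: 41 + 12 = 53
  hours: 12 + 3 + 0 = 15
  end in UTC+7: 15:53
Step 2 - convert UTC+7 -> UTC+10:
  offset difference: 10 - (7) = 3 hours
  15 + (3) = 18 -> mod 24 = 18
Result: 18:53 in UTC+10

18:53


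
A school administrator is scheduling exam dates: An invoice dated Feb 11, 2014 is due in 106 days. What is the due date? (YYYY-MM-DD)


Start: 2014-02-11
Adding 106 days
Days remaining in February: 17
After February: 89 days still to add
March 2014: 31 days, 58 remaining
April 2014: 30 days, 28 remaining
May 2014 has 31 days, need 28
Result: 2014-05-28

2014-05-28


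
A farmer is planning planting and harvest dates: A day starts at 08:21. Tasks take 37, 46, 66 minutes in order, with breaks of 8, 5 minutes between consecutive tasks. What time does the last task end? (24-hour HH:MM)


Start: 08:21 = 501 min from midnight
  after task 1 (37 min): 08:58
  after break (8 min): 09:06
  after task 2 (46 min): 09:52
  after break (5 min): 09:57
  after task 3 (66 min): 11:03
Total elapsed: 162 minutes
End time: 11:03

11:03


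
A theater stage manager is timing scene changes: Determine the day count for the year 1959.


Year: 1959
Check leap year rules:
Divisible by 4? No
1959 is not a leap year
Days: 365

365


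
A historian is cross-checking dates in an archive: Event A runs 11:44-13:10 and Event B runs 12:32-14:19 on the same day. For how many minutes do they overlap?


Interval A: [704, 790] minutes from midnight
Interval B: [752, 859] minutes from midnight
Overlap start = max(704, 752) = 752
Overlap end = min(790, 859) = 790
Overlap = 790 - 752 = 38 minutes

38


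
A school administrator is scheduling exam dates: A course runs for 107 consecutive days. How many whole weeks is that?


Total days: 107
Days per week: 7
Division: 107 / 7 = 15 remainder 2
Complete weeks: 15
Remaining days: 2

15


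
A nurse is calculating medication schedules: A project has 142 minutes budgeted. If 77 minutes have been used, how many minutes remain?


Total budget: 142 minutes
Time used: 77 minutes
Remaining: 142 - 77 = 65 minutes
Percent used: 54.2%
Percent remaining: 45.8%

65


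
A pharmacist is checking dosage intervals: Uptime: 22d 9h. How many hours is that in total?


Days: 22
Extra hours: 9
Hours per day: 24
Days to hours: 22 x 24 = 528
Total: 528 + 9 = 537

537


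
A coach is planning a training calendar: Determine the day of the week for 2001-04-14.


Date: 2001-04-14
January 1, 2001 is a Monday
Day of year: 104
Offset from Jan 1: 103 days
103 mod 7 = 5
Result: Saturday

Saturday


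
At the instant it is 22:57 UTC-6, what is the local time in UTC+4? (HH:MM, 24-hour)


Local time: 22:57 at UTC-6 (offset -6h)
Target zone: UTC+4 (offset 4h)
Difference: 4 - (-6) = 10 hours
Calculation: 22 + (10) = 32
Wraparound: (32) mod 24 = 8
Result: 08:57

08:57


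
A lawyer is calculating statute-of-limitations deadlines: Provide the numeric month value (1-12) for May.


Calendar month order:
4. April
5. May <--
6. June
May is month number 5

5


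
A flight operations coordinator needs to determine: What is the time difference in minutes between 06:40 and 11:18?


Start time: 06:40 = 400 minutes from midnight
End time: 11:18 = 678 minutes from midnight
Difference: 678 - 400 = 278 minutes
That is 4 hours and 38 minutes

278


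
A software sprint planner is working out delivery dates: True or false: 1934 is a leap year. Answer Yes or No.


Year: 1934
Divisible by 4? 1934 / 4 = 483.5 -> No
Not divisible by 4, so NOT a leap year

No
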